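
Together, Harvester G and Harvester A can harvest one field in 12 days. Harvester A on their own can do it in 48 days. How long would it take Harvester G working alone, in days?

16 days

Combined rate is 1/12 per day.
Known contribution: 1/48 per day.
So Harvester G's rate is 1/12 − 1/48 = 1/16, meaning 16 days alone.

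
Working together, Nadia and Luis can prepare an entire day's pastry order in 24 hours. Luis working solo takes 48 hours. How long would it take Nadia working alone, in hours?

48 hours

Combined rate is 1/24 per hour.
Known contribution: 1/48 per hour.
So Nadia's rate is 1/24 − 1/48 = 1/48, meaning 48 hours alone.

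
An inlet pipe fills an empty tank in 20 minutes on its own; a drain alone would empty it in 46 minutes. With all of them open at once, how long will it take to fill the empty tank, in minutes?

460/13 minutes

Net rate = 1/20 − 1/46 = (23 − 10)/460 = 13/460 per minute.
Filling time = 1 ÷ (13/460) = 460/13 minutes.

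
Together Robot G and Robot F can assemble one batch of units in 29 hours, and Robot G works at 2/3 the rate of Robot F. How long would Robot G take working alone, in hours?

145/2 hours

Let Robot F's rate be r; then Robot G's rate is (2/3)r, so together (2/3 + 1)r = (5/3)r = 1/29.
Thus r = 3/145 per hour.
Robot F alone: 145/3 hours; Robot G alone: 145/2 hours.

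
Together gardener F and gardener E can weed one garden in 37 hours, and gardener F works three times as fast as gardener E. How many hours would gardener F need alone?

148/3 hours

Let gardener E's rate be r; then gardener F's rate is 3r, so together (3 + 1)r = 4r = 1/37.
Thus r = 1/148 per hour.
Gardener E alone: 148 hours; gardener F alone: 148/3 hours.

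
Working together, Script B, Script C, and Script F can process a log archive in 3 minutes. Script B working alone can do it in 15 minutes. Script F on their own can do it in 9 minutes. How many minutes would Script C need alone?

Combined rate is 1/3 per minute.
Known contribution: 1/15 + 1/9 = (3 + 5)/45 = 8/45 per minute.
So Script C's rate is 1/3 − 8/45 = 7/45, meaning 45/7 minutes alone.

45/7 minutes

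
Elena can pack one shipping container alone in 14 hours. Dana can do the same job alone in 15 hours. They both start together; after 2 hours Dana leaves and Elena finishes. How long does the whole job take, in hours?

182/15 hours

In the first 2 hours the combined rate is 29/210, so 29/105 of the job is done, leaving 76/105.
After Dana leaves the rate is 1/14 per hour; the remaining 76/105 takes 152/15 hours.
Total = 2 + 152/15 = 182/15 hours.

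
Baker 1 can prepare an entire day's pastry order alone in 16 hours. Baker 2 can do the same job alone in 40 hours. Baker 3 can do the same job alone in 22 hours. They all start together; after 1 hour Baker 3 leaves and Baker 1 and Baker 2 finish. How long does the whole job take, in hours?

120/11 hours

In the first 1 hour the combined rate is 117/880, so 117/880 of the job is done, leaving 763/880.
After Baker 3 leaves the rate is 7/80 per hour; the remaining 763/880 takes 109/11 hours.
Total = 1 + 109/11 = 120/11 hours.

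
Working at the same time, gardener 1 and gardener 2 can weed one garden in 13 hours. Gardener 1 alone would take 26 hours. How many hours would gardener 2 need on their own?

Combined rate is 1/13 per hour.
Known contribution: 1/26 per hour.
So gardener 2's rate is 1/13 − 1/26 = 1/26, meaning 26 hours alone.

26 hours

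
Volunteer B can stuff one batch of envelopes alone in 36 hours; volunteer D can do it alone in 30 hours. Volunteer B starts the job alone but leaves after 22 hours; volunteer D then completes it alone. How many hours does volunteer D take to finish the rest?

35/3 hours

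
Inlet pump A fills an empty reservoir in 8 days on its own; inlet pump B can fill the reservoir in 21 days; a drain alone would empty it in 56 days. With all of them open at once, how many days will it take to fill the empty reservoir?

Net rate = 1/8 + 1/21 − 1/56 = (21 + 8 − 3)/168 = 26/168 = 13/84 per day.
Filling time = 1 ÷ (13/84) = 84/13 days.

84/13 days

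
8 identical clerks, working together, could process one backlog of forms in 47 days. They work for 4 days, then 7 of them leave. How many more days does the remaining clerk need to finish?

344 days

One clerk does 1/376 of the job per day.
After 4 days with 8 clerks, 4/47 is done (43/47 left).
With 1 clerk the rate is 1/376, so the rest takes 43/47 ÷ 1/376 = 344 days.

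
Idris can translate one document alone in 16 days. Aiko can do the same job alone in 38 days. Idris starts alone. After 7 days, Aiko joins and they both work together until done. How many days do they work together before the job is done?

In the first 7 days Idris alone does 7/16 of the job, leaving 9/16.
Once everyone is working, combined rate: 1/16 + 1/38 = (19 + 8)/304 = 27/304 per day.
Remaining 9/16 at 27/304 per day takes 19/3 days.

19/3 days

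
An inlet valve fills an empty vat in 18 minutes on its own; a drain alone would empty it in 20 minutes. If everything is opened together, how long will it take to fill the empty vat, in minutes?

Net rate = 1/18 − 1/20 = (10 − 9)/180 = 1/180 per minute.
Filling time = 1 ÷ (1/180) = 180 minutes.

180 minutes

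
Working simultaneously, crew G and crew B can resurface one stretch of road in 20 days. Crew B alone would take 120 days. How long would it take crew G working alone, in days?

Combined rate is 1/20 per day.
Known contribution: 1/120 per day.
So crew G's rate is 1/20 − 1/120 = 1/24, meaning 24 days alone.

24 days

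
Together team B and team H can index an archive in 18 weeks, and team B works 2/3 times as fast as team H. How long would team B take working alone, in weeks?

45 weeks

Let team H's rate be r; then team B's rate is (2/3)r, so together (2/3 + 1)r = (5/3)r = 1/18.
Thus r = 1/30 per week.
Team H alone: 30 weeks; team B alone: 45 weeks.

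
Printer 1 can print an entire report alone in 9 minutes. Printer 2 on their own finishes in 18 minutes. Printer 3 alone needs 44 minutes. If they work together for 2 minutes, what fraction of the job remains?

41/66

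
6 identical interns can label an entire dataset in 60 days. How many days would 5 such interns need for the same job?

72 days

Total work is 6·60 = 360 intern-days.
With 5 interns: 360/5 = 72 days.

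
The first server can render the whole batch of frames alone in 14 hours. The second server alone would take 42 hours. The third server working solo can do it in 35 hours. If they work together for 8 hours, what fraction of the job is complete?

Combined rate: 1/14 + 1/42 + 1/35 = (15 + 5 + 6)/210 = 26/210 = 13/105 per hour.
In 8 hours they complete 8·13/105 = 104/105 of the job.

104/105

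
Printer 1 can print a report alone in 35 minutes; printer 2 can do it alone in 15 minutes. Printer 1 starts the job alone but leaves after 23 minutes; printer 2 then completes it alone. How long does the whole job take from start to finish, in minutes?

197/7 minutes

In 23 minutes printer 1 does 23/35 of the job, leaving 12/35.
Printer 2 works at 1/15 per minute, so finishing takes 12/35 ÷ 1/15 = 36/7 minutes.
Total time = 23 + 36/7 = 197/7 minutes.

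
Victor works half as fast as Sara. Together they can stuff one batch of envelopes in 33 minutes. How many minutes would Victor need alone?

Let Sara's rate be r; then Victor's rate is (1/2)r, so together (1/2 + 1)r = (3/2)r = 1/33.
Thus r = 2/99 per minute.
Sara alone: 99/2 minutes; Victor alone: 99 minutes.

99 minutes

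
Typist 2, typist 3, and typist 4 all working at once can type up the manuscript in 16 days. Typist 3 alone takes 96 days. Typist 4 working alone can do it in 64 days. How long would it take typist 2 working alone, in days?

Combined rate is 1/16 per day.
Known contribution: 1/96 + 1/64 = (2 + 3)/192 = 5/192 per day.
So typist 2's rate is 1/16 − 5/192 = 7/192, meaning 192/7 days alone.

192/7 days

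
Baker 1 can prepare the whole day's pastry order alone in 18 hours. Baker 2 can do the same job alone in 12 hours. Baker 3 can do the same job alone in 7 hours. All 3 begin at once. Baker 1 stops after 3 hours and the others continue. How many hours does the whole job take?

In the first 3 hours the combined rate is 71/252, so 71/84 of the job is done, leaving 13/84.
After Baker 1 leaves the rate is 19/84 per hour; the remaining 13/84 takes 13/19 hours.
Total = 3 + 13/19 = 70/19 hours.

70/19 hours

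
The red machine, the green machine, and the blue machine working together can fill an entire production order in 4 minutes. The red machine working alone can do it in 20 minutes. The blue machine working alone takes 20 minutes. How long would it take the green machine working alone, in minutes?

Combined rate is 1/4 per minute.
Known contribution: 1/20 + 1/20 = (1 + 1)/20 = 2/20 = 1/10 per minute.
So the green machine's rate is 1/4 − 1/10 = 3/20, meaning 20/3 minutes alone.

20/3 minutes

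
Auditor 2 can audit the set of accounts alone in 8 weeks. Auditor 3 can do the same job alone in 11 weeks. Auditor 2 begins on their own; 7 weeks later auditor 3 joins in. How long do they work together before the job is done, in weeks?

11/19 weeks

In the first 7 weeks auditor 2 alone does 7/8 of the job, leaving 1/8.
Once everyone is working, combined rate: 1/8 + 1/11 = (11 + 8)/88 = 19/88 per week.
Remaining 1/8 at 19/88 per week takes 11/19 weeks.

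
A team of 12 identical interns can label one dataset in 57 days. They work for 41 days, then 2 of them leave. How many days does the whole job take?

301/5 days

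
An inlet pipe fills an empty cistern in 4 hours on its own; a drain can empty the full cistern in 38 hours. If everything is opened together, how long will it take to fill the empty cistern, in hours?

Net rate = 1/4 − 1/38 = (19 − 2)/76 = 17/76 per hour.
Filling time = 1 ÷ (17/76) = 76/17 hours.

76/17 hours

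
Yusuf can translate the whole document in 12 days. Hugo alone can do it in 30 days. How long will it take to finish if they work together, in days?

Combined rate: 1/12 + 1/30 = (5 + 2)/60 = 7/60 per day.
Time = 1 ÷ (7/60) = 60/7 days.

60/7 days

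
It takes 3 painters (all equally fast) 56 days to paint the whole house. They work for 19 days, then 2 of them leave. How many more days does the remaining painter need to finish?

111 days

One painter does 1/168 of the job per day.
After 19 days with 3 painters, 19/56 is done (37/56 left).
With 1 painter the rate is 1/168, so the rest takes 37/56 ÷ 1/168 = 111 days.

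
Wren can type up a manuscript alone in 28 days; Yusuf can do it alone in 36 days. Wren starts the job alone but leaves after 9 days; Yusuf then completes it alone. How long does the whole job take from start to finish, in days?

In 9 days Wren does 9/28 of the job, leaving 19/28.
Yusuf works at 1/36 per day, so finishing takes 19/28 ÷ 1/36 = 171/7 days.
Total time = 9 + 171/7 = 234/7 days.

234/7 days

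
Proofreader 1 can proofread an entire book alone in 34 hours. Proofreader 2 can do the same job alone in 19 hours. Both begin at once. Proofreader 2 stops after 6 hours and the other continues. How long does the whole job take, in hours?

In the first 6 hours the combined rate is 53/646, so 159/323 of the job is done, leaving 164/323.
After proofreader 2 leaves the rate is 1/34 per hour; the remaining 164/323 takes 328/19 hours.
Total = 6 + 328/19 = 442/19 hours.

442/19 hours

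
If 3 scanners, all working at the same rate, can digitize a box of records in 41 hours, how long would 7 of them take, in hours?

Total work is 3·41 = 123 scanner-hours.
With 7 scanners: 123/7 hours.

123/7 hours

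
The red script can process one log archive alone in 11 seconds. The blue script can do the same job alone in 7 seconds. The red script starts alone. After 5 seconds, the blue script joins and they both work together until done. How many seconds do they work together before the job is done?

7/3 seconds

In the first 5 seconds the red script alone does 5/11 of the job, leaving 6/11.
Once everyone is working, combined rate: 1/11 + 1/7 = (7 + 11)/77 = 18/77 per second.
Remaining 6/11 at 18/77 per second takes 7/3 seconds.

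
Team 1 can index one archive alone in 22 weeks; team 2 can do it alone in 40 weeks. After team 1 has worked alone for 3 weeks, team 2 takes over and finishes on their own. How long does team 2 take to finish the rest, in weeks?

380/11 weeks

In 3 weeks team 1 does 3/22 of the job, leaving 19/22.
Team 2 works at 1/40 per week, so finishing takes 19/22 ÷ 1/40 = 380/11 weeks.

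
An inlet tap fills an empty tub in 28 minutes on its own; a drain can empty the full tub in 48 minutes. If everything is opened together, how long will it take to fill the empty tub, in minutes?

Net rate = 1/28 − 1/48 = (12 − 7)/336 = 5/336 per minute.
Filling time = 1 ÷ (5/336) = 336/5 minutes.

336/5 minutes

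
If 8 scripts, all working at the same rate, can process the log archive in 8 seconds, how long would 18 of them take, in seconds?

32/9 seconds

Total work is 8·8 = 64 script-seconds.
With 18 scripts: 64/18 = 32/9 seconds.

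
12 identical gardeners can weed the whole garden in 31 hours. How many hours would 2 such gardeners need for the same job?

186 hours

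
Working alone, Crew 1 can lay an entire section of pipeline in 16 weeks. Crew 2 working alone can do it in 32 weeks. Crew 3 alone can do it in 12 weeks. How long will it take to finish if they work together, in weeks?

Combined rate: 1/16 + 1/32 + 1/12 = (6 + 3 + 8)/96 = 17/96 per week.
Time = 1 ÷ (17/96) = 96/17 weeks.

96/17 weeks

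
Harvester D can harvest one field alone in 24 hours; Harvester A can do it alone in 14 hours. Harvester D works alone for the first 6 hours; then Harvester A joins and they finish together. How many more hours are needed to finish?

126/19 hours

In 6 hours Harvester D does 6/24 = 1/4 of the job, leaving 3/4.
Harvester D and Harvester A together work at 19/168 per hour, so finishing takes 3/4 ÷ 19/168 = 126/19 hours.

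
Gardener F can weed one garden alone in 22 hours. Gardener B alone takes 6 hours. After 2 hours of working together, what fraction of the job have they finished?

Combined rate: 1/22 + 1/6 = (3 + 11)/66 = 14/66 = 7/33 per hour.
In 2 hours they complete 2·7/33 = 14/33 of the job.

14/33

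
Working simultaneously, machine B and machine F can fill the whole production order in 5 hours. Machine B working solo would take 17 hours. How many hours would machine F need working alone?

Combined rate is 1/5 per hour.
Known contribution: 1/17 per hour.
So machine F's rate is 1/5 − 1/17 = 12/85, meaning 85/12 hours alone.

85/12 hours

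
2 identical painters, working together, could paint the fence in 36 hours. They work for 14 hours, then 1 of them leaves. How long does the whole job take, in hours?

One painter does 1/72 of the job per hour.
After 14 hours with 2 painters, 7/18 is done (11/18 left).
With 1 painter the rate is 1/72, so the rest takes 11/18 ÷ 1/72 = 44 hours.
Total = 14 + 44 = 58 hours.

58 hours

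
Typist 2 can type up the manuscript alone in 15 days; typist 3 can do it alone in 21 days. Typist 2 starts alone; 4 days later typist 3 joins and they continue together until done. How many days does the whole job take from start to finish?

In 4 days typist 2 does 4/15 of the job, leaving 11/15.
Typist 2 and typist 3 together work at 4/35 per day, so finishing takes 11/15 ÷ 4/35 = 77/12 days.
Total time = 4 + 77/12 = 125/12 days.

125/12 days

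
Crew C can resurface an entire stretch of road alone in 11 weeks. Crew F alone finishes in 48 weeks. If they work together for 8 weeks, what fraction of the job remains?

Combined rate: 1/11 + 1/48 = (48 + 11)/528 = 59/528 per week.
In 8 weeks they complete 8·59/528 = 59/66 of the job.
So 7/66 remains.

7/66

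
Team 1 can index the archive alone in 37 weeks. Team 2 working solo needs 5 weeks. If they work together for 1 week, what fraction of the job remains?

143/185

Combined rate: 1/37 + 1/5 = (5 + 37)/185 = 42/185 per week.
In 1 week they complete 1·42/185 = 42/185 of the job.
So 143/185 remains.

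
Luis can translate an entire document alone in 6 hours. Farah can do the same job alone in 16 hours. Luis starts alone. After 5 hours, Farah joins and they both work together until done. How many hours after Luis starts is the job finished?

63/11 hours

In the first 5 hours Luis alone does 5/6 of the job, leaving 1/6.
Once everyone is working, combined rate: 1/6 + 1/16 = (8 + 3)/48 = 11/48 per hour.
Remaining 1/6 at 11/48 per hour takes 8/11 hours.
Total from the start = 5 + 8/11 = 63/11 hours.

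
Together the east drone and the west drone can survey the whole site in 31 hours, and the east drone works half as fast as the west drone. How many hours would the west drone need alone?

93/2 hours

Let the west drone's rate be r; then the east drone's rate is (1/2)r, so together (1/2 + 1)r = (3/2)r = 1/31.
Thus r = 2/93 per hour.
The west drone alone: 93/2 hours; the east drone alone: 93 hours.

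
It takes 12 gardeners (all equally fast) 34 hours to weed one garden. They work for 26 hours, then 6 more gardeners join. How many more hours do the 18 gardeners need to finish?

16/3 hours

One gardener does 1/408 of the job per hour.
After 26 hours with 12 gardeners, 13/17 is done (4/17 left).
With 18 gardeners the rate is 18/408 = 3/68, so the rest takes 4/17 ÷ 3/68 = 16/3 hours.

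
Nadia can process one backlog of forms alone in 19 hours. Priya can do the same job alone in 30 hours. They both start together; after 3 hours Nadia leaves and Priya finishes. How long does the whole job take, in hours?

480/19 hours

In the first 3 hours the combined rate is 49/570, so 49/190 of the job is done, leaving 141/190.
After Nadia leaves the rate is 1/30 per hour; the remaining 141/190 takes 423/19 hours.
Total = 3 + 423/19 = 480/19 hours.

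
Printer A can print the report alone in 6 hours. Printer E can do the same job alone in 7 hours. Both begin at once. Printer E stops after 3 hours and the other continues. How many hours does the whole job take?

24/7 hours

In the first 3 hours the combined rate is 13/42, so 13/14 of the job is done, leaving 1/14.
After Printer E leaves the rate is 1/6 per hour; the remaining 1/14 takes 3/7 hours.
Total = 3 + 3/7 = 24/7 hours.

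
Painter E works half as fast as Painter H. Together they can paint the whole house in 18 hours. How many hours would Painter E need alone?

Let Painter H's rate be r; then Painter E's rate is (1/2)r, so together (1/2 + 1)r = (3/2)r = 1/18.
Thus r = 1/27 per hour.
Painter H alone: 27 hours; Painter E alone: 54 hours.

54 hours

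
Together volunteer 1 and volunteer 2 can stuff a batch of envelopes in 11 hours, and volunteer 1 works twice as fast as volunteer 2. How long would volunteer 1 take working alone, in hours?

33/2 hours

Let volunteer 2's rate be r; then volunteer 1's rate is 2r, so together (2 + 1)r = 3r = 1/11.
Thus r = 1/33 per hour.
Volunteer 2 alone: 33 hours; volunteer 1 alone: 33/2 hours.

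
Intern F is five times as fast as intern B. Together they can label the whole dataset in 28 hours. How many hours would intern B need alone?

168 hours

Let intern B's rate be r; then intern F's rate is 5r, so together (5 + 1)r = 6r = 1/28.
Thus r = 1/168 per hour.
Intern B alone: 168 hours; intern F alone: 168/5 hours.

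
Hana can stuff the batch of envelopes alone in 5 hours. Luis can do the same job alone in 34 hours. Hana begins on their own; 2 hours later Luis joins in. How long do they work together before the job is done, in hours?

34/13 hours

In the first 2 hours Hana alone does 2/5 of the job, leaving 3/5.
Once everyone is working, combined rate: 1/5 + 1/34 = (34 + 5)/170 = 39/170 per hour.
Remaining 3/5 at 39/170 per hour takes 34/13 hours.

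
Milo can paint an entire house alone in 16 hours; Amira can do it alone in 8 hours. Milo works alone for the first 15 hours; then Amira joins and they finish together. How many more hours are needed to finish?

In 15 hours Milo does 15/16 of the job, leaving 1/16.
Milo and Amira together work at 3/16 per hour, so finishing takes 1/16 ÷ 3/16 = 1/3 hours.

1/3 hours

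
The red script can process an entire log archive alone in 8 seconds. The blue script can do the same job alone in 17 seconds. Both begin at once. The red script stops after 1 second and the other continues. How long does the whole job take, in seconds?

In the first 1 second the combined rate is 25/136, so 25/136 of the job is done, leaving 111/136.
After the red script leaves the rate is 1/17 per second; the remaining 111/136 takes 111/8 seconds.
Total = 1 + 111/8 = 119/8 seconds.

119/8 seconds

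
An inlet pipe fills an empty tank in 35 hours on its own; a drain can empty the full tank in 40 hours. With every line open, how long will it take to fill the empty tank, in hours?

Net rate = 1/35 − 1/40 = (8 − 7)/280 = 1/280 per hour.
Filling time = 1 ÷ (1/280) = 280 hours.

280 hours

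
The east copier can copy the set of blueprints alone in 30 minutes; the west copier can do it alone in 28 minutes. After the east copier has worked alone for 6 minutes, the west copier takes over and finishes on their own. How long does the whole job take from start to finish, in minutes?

142/5 minutes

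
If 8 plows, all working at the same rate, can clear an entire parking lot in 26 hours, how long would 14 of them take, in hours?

104/7 hours

Total work is 8·26 = 208 plow-hours.
With 14 plows: 208/14 = 104/7 hours.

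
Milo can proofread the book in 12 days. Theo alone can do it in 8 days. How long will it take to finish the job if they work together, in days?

24/5 days

With two workers the combined time is the product over the sum: 12·8/(12+8) = 96/20 = 24/5 days.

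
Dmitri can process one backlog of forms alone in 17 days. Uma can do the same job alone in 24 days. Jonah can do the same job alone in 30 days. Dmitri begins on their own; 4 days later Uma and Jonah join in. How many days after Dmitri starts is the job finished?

68/7 days

In the first 4 days Dmitri alone does 4/17 of the job, leaving 13/17.
Once everyone is working, combined rate: 1/17 + 1/24 + 1/30 = (120 + 85 + 68)/2040 = 273/2040 = 91/680 per day.
Remaining 13/17 at 91/680 per day takes 40/7 days.
Total from the start = 4 + 40/7 = 68/7 days.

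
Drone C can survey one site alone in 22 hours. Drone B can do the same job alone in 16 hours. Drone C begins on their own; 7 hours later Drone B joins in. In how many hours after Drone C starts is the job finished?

253/19 hours

In the first 7 hours Drone C alone does 7/22 of the job, leaving 15/22.
Once everyone is working, combined rate: 1/22 + 1/16 = (8 + 11)/176 = 19/176 per hour.
Remaining 15/22 at 19/176 per hour takes 120/19 hours.
Total from the start = 7 + 120/19 = 253/19 hours.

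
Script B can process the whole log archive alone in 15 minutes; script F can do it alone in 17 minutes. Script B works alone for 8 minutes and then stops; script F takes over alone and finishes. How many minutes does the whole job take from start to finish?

239/15 minutes

In 8 minutes script B does 8/15 of the job, leaving 7/15.
Script F works at 1/17 per minute, so finishing takes 7/15 ÷ 1/17 = 119/15 minutes.
Total time = 8 + 119/15 = 239/15 minutes.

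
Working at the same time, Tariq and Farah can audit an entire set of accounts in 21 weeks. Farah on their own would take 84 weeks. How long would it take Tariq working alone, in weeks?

28 weeks

Combined rate is 1/21 per week.
Known contribution: 1/84 per week.
So Tariq's rate is 1/21 − 1/84 = 1/28, meaning 28 weeks alone.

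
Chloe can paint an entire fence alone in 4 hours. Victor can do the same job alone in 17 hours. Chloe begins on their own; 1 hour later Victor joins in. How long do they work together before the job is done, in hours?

17/7 hours

In the first 1 hour Chloe alone does 1/4 of the job, leaving 3/4.
Once everyone is working, combined rate: 1/4 + 1/17 = (17 + 4)/68 = 21/68 per hour.
Remaining 3/4 at 21/68 per hour takes 17/7 hours.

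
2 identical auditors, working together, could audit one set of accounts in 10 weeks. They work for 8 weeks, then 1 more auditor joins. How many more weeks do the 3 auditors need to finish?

4/3 weeks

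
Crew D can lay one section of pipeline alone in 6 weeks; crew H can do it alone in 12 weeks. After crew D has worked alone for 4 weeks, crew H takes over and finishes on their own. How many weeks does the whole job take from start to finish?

In 4 weeks crew D does 4/6 = 2/3 of the job, leaving 1/3.
Crew H works at 1/12 per week, so finishing takes 1/3 ÷ 1/12 = 4 weeks.
Total time = 4 + 4 = 8 weeks.

8 weeks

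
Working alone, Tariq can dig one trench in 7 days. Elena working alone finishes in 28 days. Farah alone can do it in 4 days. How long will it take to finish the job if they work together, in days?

Combined rate: 1/7 + 1/28 + 1/4 = (4 + 1 + 7)/28 = 12/28 = 3/7 per day.
Time = 1 ÷ (3/7) = 7/3 days.

7/3 days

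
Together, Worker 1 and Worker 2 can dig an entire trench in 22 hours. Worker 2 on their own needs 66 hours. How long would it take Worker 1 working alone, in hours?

33 hours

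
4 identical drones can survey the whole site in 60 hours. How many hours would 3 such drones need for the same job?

80 hours

Total work is 4·60 = 240 drone-hours.
With 3 drones: 240/3 = 80 hours.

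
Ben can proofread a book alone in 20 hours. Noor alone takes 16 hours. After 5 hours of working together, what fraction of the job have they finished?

Combined rate: 1/20 + 1/16 = (4 + 5)/80 = 9/80 per hour.
In 5 hours they complete 5·9/80 = 9/16 of the job.

9/16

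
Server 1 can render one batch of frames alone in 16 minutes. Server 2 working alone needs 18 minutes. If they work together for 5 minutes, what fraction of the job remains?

59/144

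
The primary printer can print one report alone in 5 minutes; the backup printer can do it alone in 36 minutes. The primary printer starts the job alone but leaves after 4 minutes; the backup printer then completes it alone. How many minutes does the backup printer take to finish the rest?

36/5 minutes

In 4 minutes the primary printer does 4/5 of the job, leaving 1/5.
The backup printer works at 1/36 per minute, so finishing takes 1/5 ÷ 1/36 = 36/5 minutes.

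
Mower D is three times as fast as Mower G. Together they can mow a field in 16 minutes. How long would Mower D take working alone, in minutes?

64/3 minutes

Let Mower G's rate be r; then Mower D's rate is 3r, so together (3 + 1)r = 4r = 1/16.
Thus r = 1/64 per minute.
Mower G alone: 64 minutes; Mower D alone: 64/3 minutes.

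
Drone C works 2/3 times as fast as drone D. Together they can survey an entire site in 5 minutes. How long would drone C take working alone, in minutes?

Let drone D's rate be r; then drone C's rate is (2/3)r, so together (2/3 + 1)r = (5/3)r = 1/5.
Thus r = 3/25 per minute.
Drone D alone: 25/3 minutes; drone C alone: 25/2 minutes.

25/2 minutes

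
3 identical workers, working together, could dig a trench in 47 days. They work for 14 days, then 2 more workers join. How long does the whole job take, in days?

169/5 days

One worker does 1/141 of the job per day.
After 14 days with 3 workers, 14/47 is done (33/47 left).
With 5 workers the rate is 5/141, so the rest takes 33/47 ÷ 5/141 = 99/5 days.
Total = 14 + 99/5 = 169/5 days.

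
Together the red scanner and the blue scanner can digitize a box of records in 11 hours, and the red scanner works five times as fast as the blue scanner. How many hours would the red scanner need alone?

Let the blue scanner's rate be r; then the red scanner's rate is 5r, so together (5 + 1)r = 6r = 1/11.
Thus r = 1/66 per hour.
The blue scanner alone: 66 hours; the red scanner alone: 66/5 hours.

66/5 hours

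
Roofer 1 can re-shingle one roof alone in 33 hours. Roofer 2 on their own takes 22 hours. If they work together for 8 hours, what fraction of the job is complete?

20/33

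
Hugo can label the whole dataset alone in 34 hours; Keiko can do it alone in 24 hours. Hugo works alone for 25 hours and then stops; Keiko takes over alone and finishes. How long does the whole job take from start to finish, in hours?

533/17 hours

In 25 hours Hugo does 25/34 of the job, leaving 9/34.
Keiko works at 1/24 per hour, so finishing takes 9/34 ÷ 1/24 = 108/17 hours.
Total time = 25 + 108/17 = 533/17 hours.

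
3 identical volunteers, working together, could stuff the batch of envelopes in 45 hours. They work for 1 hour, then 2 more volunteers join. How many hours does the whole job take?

One volunteer does 1/135 of the job per hour.
After 1 hour with 3 volunteers, 1/45 is done (44/45 left).
With 5 volunteers the rate is 5/135 = 1/27, so the rest takes 44/45 ÷ 1/27 = 132/5 hours.
Total = 1 + 132/5 = 137/5 hours.

137/5 hours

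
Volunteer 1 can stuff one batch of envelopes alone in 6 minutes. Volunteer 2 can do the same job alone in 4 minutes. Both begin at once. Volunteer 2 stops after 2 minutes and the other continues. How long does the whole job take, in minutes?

In the first 2 minutes the combined rate is 5/12, so 5/6 of the job is done, leaving 1/6.
After Volunteer 2 leaves the rate is 1/6 per minute; the remaining 1/6 takes 1 minute.
Total = 2 + 1 = 3 minutes.

3 minutes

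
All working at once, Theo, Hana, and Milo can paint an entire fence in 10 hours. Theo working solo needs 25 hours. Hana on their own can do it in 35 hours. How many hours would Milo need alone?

Combined rate is 1/10 per hour.
Known contribution: 1/25 + 1/35 = (7 + 5)/175 = 12/175 per hour.
So Milo's rate is 1/10 − 12/175 = 11/350, meaning 350/11 hours alone.

350/11 hours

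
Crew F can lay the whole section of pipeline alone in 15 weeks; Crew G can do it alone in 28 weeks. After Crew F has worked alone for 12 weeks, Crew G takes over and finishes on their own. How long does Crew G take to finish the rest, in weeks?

In 12 weeks Crew F does 12/15 = 4/5 of the job, leaving 1/5.
Crew G works at 1/28 per week, so finishing takes 1/5 ÷ 1/28 = 28/5 weeks.

28/5 weeks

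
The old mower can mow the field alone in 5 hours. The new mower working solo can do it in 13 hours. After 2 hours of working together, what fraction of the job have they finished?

36/65

Combined rate: 1/5 + 1/13 = (13 + 5)/65 = 18/65 per hour.
In 2 hours they complete 2·18/65 = 36/65 of the job.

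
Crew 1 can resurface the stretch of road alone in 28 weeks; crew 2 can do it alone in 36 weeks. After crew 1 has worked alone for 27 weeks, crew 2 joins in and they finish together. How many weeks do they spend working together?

9/16 weeks

In 27 weeks crew 1 does 27/28 of the job, leaving 1/28.
Crew 1 and crew 2 together work at 4/63 per week, so finishing takes 1/28 ÷ 4/63 = 9/16 weeks.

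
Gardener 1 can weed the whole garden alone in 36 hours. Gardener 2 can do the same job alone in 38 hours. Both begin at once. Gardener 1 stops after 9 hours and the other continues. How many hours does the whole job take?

57/2 hours

In the first 9 hours the combined rate is 37/684, so 37/76 of the job is done, leaving 39/76.
After Gardener 1 leaves the rate is 1/38 per hour; the remaining 39/76 takes 39/2 hours.
Total = 9 + 39/2 = 57/2 hours.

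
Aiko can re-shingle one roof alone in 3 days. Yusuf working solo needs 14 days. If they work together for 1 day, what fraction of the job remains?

25/42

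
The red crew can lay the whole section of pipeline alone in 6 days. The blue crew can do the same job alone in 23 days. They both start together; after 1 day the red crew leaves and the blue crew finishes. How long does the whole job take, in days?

115/6 days

In the first 1 day the combined rate is 29/138, so 29/138 of the job is done, leaving 109/138.
After the red crew leaves the rate is 1/23 per day; the remaining 109/138 takes 109/6 days.
Total = 1 + 109/6 = 115/6 days.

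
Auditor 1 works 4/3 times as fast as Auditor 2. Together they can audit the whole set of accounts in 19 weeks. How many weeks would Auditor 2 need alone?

133/3 weeks

Let Auditor 2's rate be r; then Auditor 1's rate is (4/3)r, so together (4/3 + 1)r = (7/3)r = 1/19.
Thus r = 3/133 per week.
Auditor 2 alone: 133/3 weeks; Auditor 1 alone: 133/4 weeks.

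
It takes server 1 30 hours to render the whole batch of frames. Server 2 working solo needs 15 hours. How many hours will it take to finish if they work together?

10 hours

With two workers the combined time is the product over the sum: 30·15/(30+15) = 450/45 = 10 hours.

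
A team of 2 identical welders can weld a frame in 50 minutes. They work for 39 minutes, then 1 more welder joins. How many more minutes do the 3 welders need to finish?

One welder does 1/100 of the job per minute.
After 39 minutes with 2 welders, 39/50 is done (11/50 left).
With 3 welders the rate is 3/100, so the rest takes 11/50 ÷ 3/100 = 22/3 minutes.

22/3 minutes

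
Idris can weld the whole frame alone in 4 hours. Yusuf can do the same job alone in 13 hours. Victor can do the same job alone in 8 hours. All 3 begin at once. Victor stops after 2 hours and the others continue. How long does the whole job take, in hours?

39/17 hours

In the first 2 hours the combined rate is 47/104, so 47/52 of the job is done, leaving 5/52.
After Victor leaves the rate is 17/52 per hour; the remaining 5/52 takes 5/17 hours.
Total = 2 + 5/17 = 39/17 hours.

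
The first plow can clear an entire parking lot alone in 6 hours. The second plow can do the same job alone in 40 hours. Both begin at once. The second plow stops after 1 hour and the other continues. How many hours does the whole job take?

117/20 hours

In the first 1 hour the combined rate is 23/120, so 23/120 of the job is done, leaving 97/120.
After the second plow leaves the rate is 1/6 per hour; the remaining 97/120 takes 97/20 hours.
Total = 1 + 97/20 = 117/20 hours.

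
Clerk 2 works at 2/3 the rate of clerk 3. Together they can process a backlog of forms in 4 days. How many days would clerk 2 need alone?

10 days

Let clerk 3's rate be r; then clerk 2's rate is (2/3)r, so together (2/3 + 1)r = (5/3)r = 1/4.
Thus r = 3/20 per day.
Clerk 3 alone: 20/3 days; clerk 2 alone: 10 days.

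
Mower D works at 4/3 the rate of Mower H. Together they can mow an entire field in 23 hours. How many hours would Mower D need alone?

Let Mower H's rate be r; then Mower D's rate is (4/3)r, so together (4/3 + 1)r = (7/3)r = 1/23.
Thus r = 3/161 per hour.
Mower H alone: 161/3 hours; Mower D alone: 161/4 hours.

161/4 hours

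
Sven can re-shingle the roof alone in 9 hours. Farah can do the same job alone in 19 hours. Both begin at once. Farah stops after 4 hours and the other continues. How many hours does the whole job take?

135/19 hours

In the first 4 hours the combined rate is 28/171, so 112/171 of the job is done, leaving 59/171.
After Farah leaves the rate is 1/9 per hour; the remaining 59/171 takes 59/19 hours.
Total = 4 + 59/19 = 135/19 hours.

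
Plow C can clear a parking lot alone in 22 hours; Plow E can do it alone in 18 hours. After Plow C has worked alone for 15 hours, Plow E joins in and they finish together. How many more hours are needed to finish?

63/20 hours

In 15 hours Plow C does 15/22 of the job, leaving 7/22.
Plow C and Plow E together work at 10/99 per hour, so finishing takes 7/22 ÷ 10/99 = 63/20 hours.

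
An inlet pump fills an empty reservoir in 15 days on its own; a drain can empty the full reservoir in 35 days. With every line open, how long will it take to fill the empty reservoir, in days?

105/4 days

Net rate = 1/15 − 1/35 = (7 − 3)/105 = 4/105 per day.
Filling time = 1 ÷ (4/105) = 105/4 days.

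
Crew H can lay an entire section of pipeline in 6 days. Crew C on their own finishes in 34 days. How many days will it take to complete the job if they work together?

51/10 days

Combined rate: 1/6 + 1/34 = (17 + 3)/102 = 20/102 = 10/51 per day.
Time = 1 ÷ (10/51) = 51/10 days.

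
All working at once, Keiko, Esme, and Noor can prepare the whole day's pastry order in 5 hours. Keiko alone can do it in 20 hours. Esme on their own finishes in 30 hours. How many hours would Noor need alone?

60/7 hours

Combined rate is 1/5 per hour.
Known contribution: 1/20 + 1/30 = (3 + 2)/60 = 5/60 = 1/12 per hour.
So Noor's rate is 1/5 − 1/12 = 7/60, meaning 60/7 hours alone.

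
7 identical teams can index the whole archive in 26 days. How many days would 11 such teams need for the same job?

Total work is 7·26 = 182 team-days.
With 11 teams: 182/11 days.

182/11 days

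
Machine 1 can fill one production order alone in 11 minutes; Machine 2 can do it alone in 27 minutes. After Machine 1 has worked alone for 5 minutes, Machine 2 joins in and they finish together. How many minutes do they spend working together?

81/19 minutes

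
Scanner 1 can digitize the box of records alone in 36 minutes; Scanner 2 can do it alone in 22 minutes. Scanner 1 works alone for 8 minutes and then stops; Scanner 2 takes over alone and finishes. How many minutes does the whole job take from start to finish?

226/9 minutes

In 8 minutes Scanner 1 does 8/36 = 2/9 of the job, leaving 7/9.
Scanner 2 works at 1/22 per minute, so finishing takes 7/9 ÷ 1/22 = 154/9 minutes.
Total time = 8 + 154/9 = 226/9 minutes.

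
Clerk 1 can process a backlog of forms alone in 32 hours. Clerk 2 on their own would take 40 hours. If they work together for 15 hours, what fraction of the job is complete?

27/32

Combined rate: 1/32 + 1/40 = (5 + 4)/160 = 9/160 per hour.
In 15 hours they complete 15·9/160 = 27/32 of the job.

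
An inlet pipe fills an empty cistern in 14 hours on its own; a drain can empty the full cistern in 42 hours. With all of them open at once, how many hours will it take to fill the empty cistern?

21 hours

Net rate = 1/14 − 1/42 = (3 − 1)/42 = 2/42 = 1/21 per hour.
Filling time = 1 ÷ (1/21) = 21 hours.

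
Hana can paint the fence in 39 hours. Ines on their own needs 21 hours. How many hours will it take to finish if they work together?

273/20 hours

Combined rate: 1/39 + 1/21 = (7 + 13)/273 = 20/273 per hour.
Time = 1 ÷ (20/273) = 273/20 hours.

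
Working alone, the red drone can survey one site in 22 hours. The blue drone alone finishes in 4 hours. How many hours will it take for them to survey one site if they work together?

Combined rate: 1/22 + 1/4 = (2 + 11)/44 = 13/44 per hour.
Time = 1 ÷ (13/44) = 44/13 hours.

44/13 hours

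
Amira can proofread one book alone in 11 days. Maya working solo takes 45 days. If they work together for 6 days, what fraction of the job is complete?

112/165

Combined rate: 1/11 + 1/45 = (45 + 11)/495 = 56/495 per day.
In 6 days they complete 6·56/495 = 112/165 of the job.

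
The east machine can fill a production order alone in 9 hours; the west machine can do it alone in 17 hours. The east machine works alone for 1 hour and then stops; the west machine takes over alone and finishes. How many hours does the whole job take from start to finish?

145/9 hours

In 1 hour the east machine does 1/9 of the job, leaving 8/9.
The west machine works at 1/17 per hour, so finishing takes 8/9 ÷ 1/17 = 136/9 hours.
Total time = 1 + 136/9 = 145/9 hours.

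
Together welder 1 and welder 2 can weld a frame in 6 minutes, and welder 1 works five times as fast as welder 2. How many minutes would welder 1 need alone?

Let welder 2's rate be r; then welder 1's rate is 5r, so together (5 + 1)r = 6r = 1/6.
Thus r = 1/36 per minute.
Welder 2 alone: 36 minutes; welder 1 alone: 36/5 minutes.

36/5 minutes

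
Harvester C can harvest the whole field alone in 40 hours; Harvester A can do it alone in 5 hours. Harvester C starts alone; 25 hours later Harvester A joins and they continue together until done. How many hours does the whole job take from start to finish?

80/3 hours

In 25 hours Harvester C does 25/40 = 5/8 of the job, leaving 3/8.
Harvester C and Harvester A together work at 9/40 per hour, so finishing takes 3/8 ÷ 9/40 = 5/3 hours.
Total time = 25 + 5/3 = 80/3 hours.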